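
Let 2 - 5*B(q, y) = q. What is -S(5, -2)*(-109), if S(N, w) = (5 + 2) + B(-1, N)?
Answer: 4142/5 ≈ 828.40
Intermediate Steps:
B(q, y) = ⅖ - q/5
S(N, w) = 38/5 (S(N, w) = (5 + 2) + (⅖ - ⅕*(-1)) = 7 + (⅖ + ⅕) = 7 + ⅗ = 38/5)
-S(5, -2)*(-109) = -38*(-109)/5 = -1*(-4142/5) = 4142/5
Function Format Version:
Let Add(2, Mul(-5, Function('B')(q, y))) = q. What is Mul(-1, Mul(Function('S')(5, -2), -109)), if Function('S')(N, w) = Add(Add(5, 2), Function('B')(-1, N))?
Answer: Rational(4142, 5) ≈ 828.40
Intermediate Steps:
Function('B')(q, y) = Add(Rational(2, 5), Mul(Rational(-1, 5), q))
Function('S')(N, w) = Rational(38, 5) (Function('S')(N, w) = Add(Add(5, 2), Add(Rational(2, 5), Mul(Rational(-1, 5), -1))) = Add(7, Add(Rational(2, 5), Rational(1, 5))) = Add(7, Rational(3, 5)) = Rational(38, 5))
Mul(-1, Mul(Function('S')(5, -2), -109)) = Mul(-1, Mul(Rational(38, 5), -109)) = Mul(-1, Rational(-4142, 5)) = Rational(4142, 5)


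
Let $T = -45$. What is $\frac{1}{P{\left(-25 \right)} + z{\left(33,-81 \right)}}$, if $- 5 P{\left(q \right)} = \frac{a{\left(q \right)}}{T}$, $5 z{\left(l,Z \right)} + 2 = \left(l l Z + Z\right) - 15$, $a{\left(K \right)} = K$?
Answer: $- \frac{45}{794768} \approx -5.662 \cdot 10^{-5}$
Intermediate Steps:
$z{\left(l,Z \right)} = - \frac{17}{5} + \frac{Z}{5} + \frac{Z l^{2}}{5}$ ($z{\left(l,Z \right)} = - \frac{2}{5} + \frac{\left(l l Z + Z\right) - 15}{5} = - \frac{2}{5} + \frac{\left(l^{2} Z + Z\right) - 15}{5} = - \frac{2}{5} + \frac{\left(Z l^{2} + Z\right) - 15}{5} = - \frac{2}{5} + \frac{\left(Z + Z l^{2}\right) - 15}{5} = - \frac{2}{5} + \frac{-15 + Z + Z l^{2}}{5} = - \frac{2}{5} + \left(-3 + \frac{Z}{5} + \frac{Z l^{2}}{5}\right) = - \frac{17}{5} + \frac{Z}{5} + \frac{Z l^{2}}{5}$)
$P{\left(q \right)} = \frac{q}{225}$ ($P{\left(q \right)} = - \frac{q \frac{1}{-45}}{5} = - \frac{q \left(- \frac{1}{45}\right)}{5} = - \frac{\left(- \frac{1}{45}\right) q}{5} = \frac{q}{225}$)
$\frac{1}{P{\left(-25 \right)} + z{\left(33,-81 \right)}} = \frac{1}{\frac{1}{225} \left(-25\right) + \left(- \frac{17}{5} + \frac{1}{5} \left(-81\right) + \frac{1}{5} \left(-81\right) 33^{2}\right)} = \frac{1}{- \frac{1}{9} - \left(\frac{98}{5} + \frac{88209}{5}\right)} = \frac{1}{- \frac{1}{9} - \frac{88307}{5}} = \frac{1}{- \frac{794768}{45}} = - \frac{45}{794768}$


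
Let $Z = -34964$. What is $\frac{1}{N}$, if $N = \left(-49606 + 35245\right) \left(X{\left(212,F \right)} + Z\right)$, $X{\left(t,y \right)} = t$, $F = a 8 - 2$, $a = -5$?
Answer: $\frac{1}{499073472} \approx 2.0037 \cdot 10^{-9}$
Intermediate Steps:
$F = -42$ ($F = \left(-5\right) 8 - 2 = -40 - 2 = -42$)
$N = 499073472$ ($N = \left(-49606 + 35245\right) \left(212 - 34964\right) = \left(-14361\right) \left(-34752\right) = 499073472$)
$\frac{1}{N} = \frac{1}{499073472}$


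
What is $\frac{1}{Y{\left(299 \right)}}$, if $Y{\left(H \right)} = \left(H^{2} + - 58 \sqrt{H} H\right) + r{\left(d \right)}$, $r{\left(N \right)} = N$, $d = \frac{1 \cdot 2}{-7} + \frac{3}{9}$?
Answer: $- \frac{19712931}{18065608420996} - \frac{3823911 \sqrt{299}}{18065608420996} \approx -4.7513 \cdot 10^{-6}$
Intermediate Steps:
$d = \frac{1}{21}$ ($d = 2 \left(- \frac{1}{7}\right) + 3 \cdot \frac{1}{9} = - \frac{2}{7} + \frac{1}{3} = \frac{1}{21} \approx 0.047619$)
$Y{\left(H \right)} = \frac{1}{21} + H^{2} - 58 H^{\frac{3}{2}}$ ($Y{\left(H \right)} = \left(H^{2} + - 58 \sqrt{H} H\right) + \frac{1}{21} = \left(H^{2} - 58 H^{\frac{3}{2}}\right) + \frac{1}{21} = \frac{1}{21} + H^{2} - 58 H^{\frac{3}{2}}$)
$\frac{1}{Y{\left(299 \right)}} = \frac{1}{\frac{1}{21} + 299^{2} - 58 \cdot 299^{\frac{3}{2}}} = \frac{1}{\frac{1}{21} + 89401 - 58 \cdot 299 \sqrt{299}} = \frac{1}{\frac{1}{21} + 89401 - 17342 \sqrt{299}} = \frac{1}{\frac{1877422}{21} - 17342 \sqrt{299}}$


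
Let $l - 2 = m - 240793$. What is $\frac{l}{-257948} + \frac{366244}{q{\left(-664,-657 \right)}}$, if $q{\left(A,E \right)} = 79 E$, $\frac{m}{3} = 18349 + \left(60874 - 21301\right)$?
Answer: $- \frac{1151811503}{169471836} \approx -6.7965$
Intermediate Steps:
$m = 173766$ ($m = 3 \left(18349 + \left(60874 - 21301\right)\right) = 3 \left(18349 + 39573\right) = 3 \cdot 57922 = 173766$)
$l = -67025$ ($l = 2 + \left(173766 - 240793\right) = 2 - 67027 = -67025$)
$\frac{l}{-257948} + \frac{366244}{q{\left(-664,-657 \right)}} = - \frac{67025}{-257948} + \frac{366244}{79 \left(-657\right)} = \left(-67025\right) \left(- \frac{1}{257948}\right) + \frac{366244}{-51903} = \frac{67025}{257948} + 366244 \left(- \frac{1}{51903}\right) = \frac{67025}{257948} - \frac{4636}{657} = - \frac{1151811503}{169471836}$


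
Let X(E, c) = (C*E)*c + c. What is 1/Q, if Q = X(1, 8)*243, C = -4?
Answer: -1/5832 ≈ -0.00017147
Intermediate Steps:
X(E, c) = c - 4*E*c (X(E, c) = (-4*E)*c + c = -4*E*c + c = c - 4*E*c)
Q = -5832 (Q = (8*(1 - 4*1))*243 = (8*(1 - 4))*243 = (8*(-3))*243 = -24*243 = -5832)
1/Q = 1/(-5832) = -1/5832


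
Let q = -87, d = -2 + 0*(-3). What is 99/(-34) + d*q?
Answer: 5817/34 ≈ 171.09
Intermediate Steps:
d = -2 (d = -2 + 0 = -2)
99/(-34) + d*q = 99/(-34) - 2*(-87) = 99*(-1/34) + 174 = -99/34 + 174 = 5817/34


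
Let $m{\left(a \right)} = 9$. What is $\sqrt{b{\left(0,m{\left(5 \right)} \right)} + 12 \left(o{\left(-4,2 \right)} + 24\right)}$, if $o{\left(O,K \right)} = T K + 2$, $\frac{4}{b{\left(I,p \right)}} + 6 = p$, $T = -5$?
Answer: $\frac{2 \sqrt{435}}{3} \approx 13.904$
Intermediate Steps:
$b{\left(I,p \right)} = \frac{4}{-6 + p}$
$o{\left(O,K \right)} = 2 - 5 K$ ($o{\left(O,K \right)} = - 5 K + 2 = 2 - 5 K$)
$\sqrt{b{\left(0,m{\left(5 \right)} \right)} + 12 \left(o{\left(-4,2 \right)} + 24\right)} = \sqrt{\frac{4}{-6 + 9} + 12 \left(\left(2 - 10\right) + 24\right)} = \sqrt{\frac{4}{3} + 12 \left(\left(2 - 10\right) + 24\right)} = \sqrt{4 \cdot \frac{1}{3} + 12 \left(-8 + 24\right)} = \sqrt{\frac{4}{3} + 12 \cdot 16} = \sqrt{\frac{4}{3} + 192} = \sqrt{\frac{580}{3}} = \frac{2 \sqrt{435}}{3}$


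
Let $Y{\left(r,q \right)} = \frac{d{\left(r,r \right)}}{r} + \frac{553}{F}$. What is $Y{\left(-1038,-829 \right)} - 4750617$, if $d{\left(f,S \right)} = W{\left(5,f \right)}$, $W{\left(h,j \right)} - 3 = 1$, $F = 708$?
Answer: $- \frac{581874477431}{122484} \approx -4.7506 \cdot 10^{6}$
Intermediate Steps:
$W{\left(h,j \right)} = 4$ ($W{\left(h,j \right)} = 3 + 1 = 4$)
$d{\left(f,S \right)} = 4$
$Y{\left(r,q \right)} = \frac{553}{708} + \frac{4}{r}$ ($Y{\left(r,q \right)} = \frac{4}{r} + \frac{553}{708} = \frac{553}{708} + \frac{4}{r}$)
$Y{\left(-1038,-829 \right)} - 4750617 = \left(\frac{553}{708} + \frac{4}{-1038}\right) - 4750617 = \left(\frac{553}{708} + 4 \left(- \frac{1}{1038}\right)\right) - 4750617 = \left(\frac{553}{708} - \frac{2}{519}\right) - 4750617 = \frac{95197}{122484} - 4750617 = - \frac{581874477431}{122484}$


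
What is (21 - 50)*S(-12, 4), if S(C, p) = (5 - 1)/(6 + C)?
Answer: 58/3 ≈ 19.333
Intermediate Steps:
S(C, p) = 4/(6 + C)
(21 - 50)*S(-12, 4) = (21 - 50)*(4/(6 - 12)) = -116/(-6) = -116*(-1)/6 = -29*(-⅔) = 58/3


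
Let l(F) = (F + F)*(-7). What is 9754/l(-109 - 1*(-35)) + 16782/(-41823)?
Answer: 65092565/7221438 ≈ 9.0138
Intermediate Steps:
l(F) = -14*F (l(F) = (2*F)*(-7) = -14*F)
9754/l(-109 - 1*(-35)) + 16782/(-41823) = 9754/((-14*(-109 - 1*(-35)))) + 16782/(-41823) = 9754/((-14*(-109 + 35))) + 16782*(-1/41823) = 9754/((-14*(-74))) - 5594/13941 = 9754/1036 - 5594/13941 = 9754*(1/1036) - 5594/13941 = 4877/518 - 5594/13941 = 65092565/7221438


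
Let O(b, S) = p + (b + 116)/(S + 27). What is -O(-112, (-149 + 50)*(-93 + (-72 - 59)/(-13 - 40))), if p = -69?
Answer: 32873665/476433 ≈ 69.000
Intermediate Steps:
O(b, S) = -69 + (116 + b)/(27 + S) (O(b, S) = -69 + (b + 116)/(S + 27) = -69 + (116 + b)/(27 + S))
-O(-112, (-149 + 50)*(-93 + (-72 - 59)/(-13 - 40))) = -(-1747 - 112 - 69*(-149 + 50)*(-93 + (-72 - 59)/(-13 - 40)))/(27 + (-149 + 50)*(-93 + (-72 - 59)/(-13 - 40))) = -(-1747 - 112 - (-6831)*(-93 - 131/(-53)))/(27 - 99*(-93 - 131/(-53))) = -(-1747 - 112 - (-6831)*(-93 - 131*(-1/53)))/(27 - 99*(-93 - 131*(-1/53))) = -(-1747 - 112 - (-6831)*(-93 + 131/53))/(27 - 99*(-93 + 131/53)) = -(-1747 - 112 - (-6831)*(-4798)/53)/(27 - 99*(-4798/53)) = -(-1747 - 112 - 69*475002/53)/(27 + 475002/53) = -(-1747 - 112 - 32775138/53)/476433/53 = -53*(-32873665)/(476433*53) = -1*(-32873665/476433) = 32873665/476433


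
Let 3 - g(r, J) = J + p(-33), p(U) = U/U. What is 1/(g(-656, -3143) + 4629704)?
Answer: 1/4632849 ≈ 2.1585e-7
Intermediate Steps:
p(U) = 1
g(r, J) = 2 - J (g(r, J) = 3 - (J + 1) = 3 - (1 + J) = 3 + (-1 - J) = 2 - J)
1/(g(-656, -3143) + 4629704) = 1/((2 - 1*(-3143)) + 4629704) = 1/((2 + 3143) + 4629704) = 1/(3145 + 4629704) = 1/4632849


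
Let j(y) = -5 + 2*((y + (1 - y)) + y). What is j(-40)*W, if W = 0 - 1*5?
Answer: 415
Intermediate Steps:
W = -5 (W = 0 - 5 = -5)
j(y) = -3 + 2*y (j(y) = -5 + 2*(1 + y) = -5 + (2 + 2*y) = -3 + 2*y)
j(-40)*W = (-3 + 2*(-40))*(-5) = (-3 - 80)*(-5) = -83*(-5) = 415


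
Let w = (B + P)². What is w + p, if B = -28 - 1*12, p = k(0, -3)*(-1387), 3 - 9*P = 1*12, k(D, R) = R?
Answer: 5842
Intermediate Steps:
P = -1 (P = ⅓ - 12/9 = ⅓ - ⅑*12 = ⅓ - 4/3 = -1)
p = 4161 (p = -3*(-1387) = 4161)
B = -40 (B = -28 - 12 = -40)
w = 1681 (w = (-40 - 1)² = (-41)² = 1681)
w + p = 1681 + 4161 = 5842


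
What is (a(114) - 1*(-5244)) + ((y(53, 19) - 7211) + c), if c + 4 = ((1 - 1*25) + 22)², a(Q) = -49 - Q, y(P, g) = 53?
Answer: -2077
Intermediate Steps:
c = 0 (c = -4 + ((1 - 1*25) + 22)² = -4 + ((1 - 25) + 22)² = -4 + (-24 + 22)² = -4 + (-2)² = -4 + 4 = 0)
(a(114) - 1*(-5244)) + ((y(53, 19) - 7211) + c) = ((-49 - 1*114) - 1*(-5244)) + ((53 - 7211) + 0) = ((-49 - 114) + 5244) + (-7158 + 0) = (-163 + 5244) - 7158 = 5081 - 7158 = -2077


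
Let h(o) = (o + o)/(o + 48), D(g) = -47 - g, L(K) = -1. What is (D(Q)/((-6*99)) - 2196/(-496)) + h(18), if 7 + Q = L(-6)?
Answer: 5623/1116 ≈ 5.0385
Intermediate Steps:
Q = -8 (Q = -7 - 1 = -8)
h(o) = 2*o/(48 + o) (h(o) = (2*o)/(48 + o) = 2*o/(48 + o))
(D(Q)/((-6*99)) - 2196/(-496)) + h(18) = ((-47 - 1*(-8))/((-6*99)) - 2196/(-496)) + 2*18/(48 + 18) = ((-47 + 8)/(-594) - 2196*(-1/496)) + 2*18/66 = (-39*(-1/594) + 549/124) + 2*18*(1/66) = (13/198 + 549/124) + 6/11 = 55157/12276 + 6/11 = 5623/1116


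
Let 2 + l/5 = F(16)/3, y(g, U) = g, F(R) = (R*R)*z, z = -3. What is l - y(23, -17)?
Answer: -1313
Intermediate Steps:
F(R) = -3*R² (F(R) = (R*R)*(-3) = R²*(-3) = -3*R²)
l = -1290 (l = -10 + 5*(-3*16²/3) = -10 + 5*(-3*256*(⅓)) = -10 + 5*(-768*⅓) = -10 + 5*(-256) = -10 - 1280 = -1290)
l - y(23, -17) = -1290 - 1*23 = -1290 - 23 = -1313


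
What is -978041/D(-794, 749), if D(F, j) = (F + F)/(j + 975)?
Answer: 421535671/397 ≈ 1.0618e+6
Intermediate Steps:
D(F, j) = 2*F/(975 + j) (D(F, j) = (2*F)/(975 + j) = 2*F/(975 + j))
-978041/D(-794, 749) = -978041/(2*(-794)/(975 + 749)) = -978041/(2*(-794)/1724) = -978041/(2*(-794)*(1/1724)) = -978041/(-397/431) = -978041*(-431/397) = 421535671/397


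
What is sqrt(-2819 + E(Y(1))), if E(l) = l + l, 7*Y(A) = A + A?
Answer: I*sqrt(138103)/7 ≈ 53.089*I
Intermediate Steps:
Y(A) = 2*A/7 (Y(A) = (A + A)/7 = (2*A)/7 = 2*A/7)
E(l) = 2*l
sqrt(-2819 + E(Y(1))) = sqrt(-2819 + 2*((2/7)*1)) = sqrt(-2819 + 2*(2/7)) = sqrt(-2819 + 4/7) = sqrt(-19729/7) = I*sqrt(138103)/7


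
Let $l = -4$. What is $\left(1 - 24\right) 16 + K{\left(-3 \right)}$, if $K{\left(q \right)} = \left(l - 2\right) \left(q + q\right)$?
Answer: $-332$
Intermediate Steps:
$K{\left(q \right)} = - 12 q$ ($K{\left(q \right)} = \left(-4 - 2\right) \left(q + q\right) = - 6 \cdot 2 q = - 12 q$)
$\left(1 - 24\right) 16 + K{\left(-3 \right)} = \left(1 - 24\right) 16 - -36 = \left(1 - 24\right) 16 + 36 = \left(-23\right) 16 + 36 = -368 + 36 = -332$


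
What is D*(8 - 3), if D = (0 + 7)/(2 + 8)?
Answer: 7/2 ≈ 3.5000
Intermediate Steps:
D = 7/10 ≈ 0.70000
D*(8 - 3) = 7*(8 - 3)/10 = (7/10)*5 = 7/2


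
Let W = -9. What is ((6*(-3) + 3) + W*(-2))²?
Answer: 9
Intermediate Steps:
((6*(-3) + 3) + W*(-2))² = ((6*(-3) + 3) - 9*(-2))² = ((-18 + 3) + 18)² = (-15 + 18)² = 3² = 9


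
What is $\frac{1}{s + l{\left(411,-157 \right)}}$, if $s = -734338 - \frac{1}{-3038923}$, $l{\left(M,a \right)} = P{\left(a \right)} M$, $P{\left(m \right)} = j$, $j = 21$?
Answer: $- \frac{3038923}{2205367693560} \approx -1.378 \cdot 10^{-6}$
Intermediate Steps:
$P{\left(m \right)} = 21$
$l{\left(M,a \right)} = 21 M$
$s = - \frac{2231596637973}{3038923}$ ($s = -734338 - - \frac{1}{3038923} = -734338 + \frac{1}{3038923} = - \frac{2231596637973}{3038923} \approx -7.3434 \cdot 10^{5}$)
$\frac{1}{s + l{\left(411,-157 \right)}} = \frac{1}{- \frac{2231596637973}{3038923} + 21 \cdot 411} = \frac{1}{- \frac{2231596637973}{3038923} + 8631} = \frac{1}{- \frac{2205367693560}{3038923}} = - \frac{3038923}{2205367693560}$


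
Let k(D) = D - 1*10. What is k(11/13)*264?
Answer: -31416/13 ≈ -2416.6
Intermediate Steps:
k(D) = -10 + D (k(D) = D - 10 = -10 + D)
k(11/13)*264 = (-10 + 11/13)*264 = -119/13*264 = -31416/13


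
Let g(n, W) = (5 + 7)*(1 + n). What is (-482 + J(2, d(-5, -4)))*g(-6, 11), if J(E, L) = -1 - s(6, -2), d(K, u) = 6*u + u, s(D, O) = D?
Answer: 29340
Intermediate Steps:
d(K, u) = 7*u
g(n, W) = 12 + 12*n (g(n, W) = 12*(1 + n) = 12 + 12*n)
J(E, L) = -7 (J(E, L) = -1 - 1*6 = -1 - 6 = -7)
(-482 + J(2, d(-5, -4)))*g(-6, 11) = (-482 - 7)*(12 + 12*(-6)) = -489*(12 - 72) = -489*(-60) = 29340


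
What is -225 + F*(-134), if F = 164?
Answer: -22201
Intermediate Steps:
-225 + F*(-134) = -225 + 164*(-134) = -225 - 21976 = -22201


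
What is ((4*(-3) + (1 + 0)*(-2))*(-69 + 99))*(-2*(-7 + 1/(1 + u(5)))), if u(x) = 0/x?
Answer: -5040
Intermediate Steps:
u(x) = 0
((4*(-3) + (1 + 0)*(-2))*(-69 + 99))*(-2*(-7 + 1/(1 + u(5)))) = ((4*(-3) + (1 + 0)*(-2))*(-69 + 99))*(-2*(-7 + 1/(1 + 0))) = ((-12 + 1*(-2))*30)*(-2*(-7 + 1/1)) = ((-12 - 2)*30)*(-2*(-7 + 1)) = (-14*30)*(-2*(-6)) = -420*12 = -5040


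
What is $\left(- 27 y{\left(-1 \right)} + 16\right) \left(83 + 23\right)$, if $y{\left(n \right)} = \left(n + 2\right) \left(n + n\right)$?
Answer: $7420$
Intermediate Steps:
$y{\left(n \right)} = 2 n \left(2 + n\right)$ ($y{\left(n \right)} = \left(2 + n\right) 2 n = 2 n \left(2 + n\right)$)
$\left(- 27 y{\left(-1 \right)} + 16\right) \left(83 + 23\right) = \left(- 27 \cdot 2 \left(-1\right) \left(2 - 1\right) + 16\right) \left(83 + 23\right) = \left(- 27 \cdot 2 \left(-1\right) 1 + 16\right) 106 = \left(\left(-27\right) \left(-2\right) + 16\right) 106 = \left(54 + 16\right) 106 = 70 \cdot 106 = 7420$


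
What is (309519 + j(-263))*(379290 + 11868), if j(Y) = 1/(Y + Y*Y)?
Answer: 4171253409613485/34453 ≈ 1.2107e+11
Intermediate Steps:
j(Y) = 1/(Y + Y**2)
(309519 + j(-263))*(379290 + 11868) = (309519 + 1/((-263)*(1 - 263)))*(379290 + 11868) = (309519 - 1/263/(-262))*391158 = (309519 - 1/263*(-1/262))*391158 = (309519 + 1/68906)*391158 = (21327716215/68906)*391158 = 4171253409613485/34453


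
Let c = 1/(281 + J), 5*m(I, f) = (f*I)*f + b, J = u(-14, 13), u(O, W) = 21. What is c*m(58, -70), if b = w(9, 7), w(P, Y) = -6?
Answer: 142097/755 ≈ 188.21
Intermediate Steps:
b = -6
J = 21
m(I, f) = -6/5 + I*f²/5 (m(I, f) = ((f*I)*f - 6)/5 = ((I*f)*f - 6)/5 = (I*f² - 6)/5 = (-6 + I*f²)/5 = -6/5 + I*f²/5)
c = 1/302 (c = 1/(281 + 21) = 1/302 ≈ 0.0033113)
c*m(58, -70) = (-6/5 + (⅕)*58*(-70)²)/302 = (-6/5 + (⅕)*58*4900)/302 = (-6/5 + 56840)/302 = (1/302)*(284194/5) = 142097/755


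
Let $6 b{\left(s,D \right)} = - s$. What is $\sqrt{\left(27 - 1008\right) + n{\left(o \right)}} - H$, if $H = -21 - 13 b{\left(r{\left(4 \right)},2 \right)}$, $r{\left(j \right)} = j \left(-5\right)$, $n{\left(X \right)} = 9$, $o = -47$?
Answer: $\frac{193}{3} + 18 i \sqrt{3} \approx 64.333 + 31.177 i$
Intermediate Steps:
$r{\left(j \right)} = - 5 j$
$b{\left(s,D \right)} = - \frac{s}{6}$ ($b{\left(s,D \right)} = \frac{\left(-1\right) s}{6} = - \frac{s}{6}$)
$H = - \frac{193}{3}$ ($H = -21 - 13 \left(- \frac{\left(-5\right) 4}{6}\right) = -21 - 13 \left(\left(- \frac{1}{6}\right) \left(-20\right)\right) = -21 - \frac{130}{3} = - \frac{193}{3} \approx -64.333$)
$\sqrt{\left(27 - 1008\right) + n{\left(o \right)}} - H = \sqrt{\left(27 - 1008\right) + 9} - - \frac{193}{3} = \sqrt{-981 + 9} + \frac{193}{3} = \sqrt{-972} + \frac{193}{3} = 18 i \sqrt{3} + \frac{193}{3} = \frac{193}{3} + 18 i \sqrt{3}$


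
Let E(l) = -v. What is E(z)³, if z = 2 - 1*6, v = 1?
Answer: -1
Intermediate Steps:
z = -4 (z = 2 - 6 = -4)
E(l) = -1 (E(l) = -1*1 = -1)
E(z)³ = (-1)³ = -1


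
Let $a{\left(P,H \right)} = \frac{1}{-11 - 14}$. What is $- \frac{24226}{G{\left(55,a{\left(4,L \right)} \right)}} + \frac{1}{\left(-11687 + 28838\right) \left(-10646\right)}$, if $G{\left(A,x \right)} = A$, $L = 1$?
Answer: $- \frac{4423414341451}{10042425030} \approx -440.47$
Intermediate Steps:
$a{\left(P,H \right)} = - \frac{1}{25}$ ($a{\left(P,H \right)} = \frac{1}{-25} = - \frac{1}{25}$)
$- \frac{24226}{G{\left(55,a{\left(4,L \right)} \right)}} + \frac{1}{\left(-11687 + 28838\right) \left(-10646\right)} = - \frac{24226}{55} + \frac{1}{\left(-11687 + 28838\right) \left(-10646\right)} = \left(-24226\right) \frac{1}{55} + \frac{1}{17151} \left(- \frac{1}{10646}\right) = - \frac{24226}{55} + \frac{1}{17151} \left(- \frac{1}{10646}\right) = - \frac{24226}{55} - \frac{1}{182589546} = - \frac{4423414341451}{10042425030}$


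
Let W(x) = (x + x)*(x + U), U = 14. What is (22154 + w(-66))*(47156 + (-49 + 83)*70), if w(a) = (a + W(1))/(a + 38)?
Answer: 7682389632/7 ≈ 1.0975e+9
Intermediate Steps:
W(x) = 2*x*(14 + x) (W(x) = (x + x)*(x + 14) = (2*x)*(14 + x) = 2*x*(14 + x))
w(a) = (30 + a)/(38 + a) (w(a) = (a + 2*1*(14 + 1))/(a + 38) = (a + 2*1*15)/(38 + a) = (a + 30)/(38 + a) = (30 + a)/(38 + a))
(22154 + w(-66))*(47156 + (-49 + 83)*70) = (22154 + (30 - 66)/(38 - 66))*(47156 + (-49 + 83)*70) = (22154 - 36/(-28))*(47156 + 34*70) = (22154 - 1/28*(-36))*(47156 + 2380) = (22154 + 9/7)*49536 = (155087/7)*49536 = 7682389632/7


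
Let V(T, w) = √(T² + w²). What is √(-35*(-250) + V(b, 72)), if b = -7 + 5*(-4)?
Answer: √(8750 + 9*√73) ≈ 93.952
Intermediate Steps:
b = -27 (b = -7 - 20 = -27)
√(-35*(-250) + V(b, 72)) = √(-35*(-250) + √((-27)² + 72²)) = √(8750 + √(729 + 5184)) = √(8750 + √5913) = √(8750 + 9*√73)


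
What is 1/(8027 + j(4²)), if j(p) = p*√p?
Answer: 1/8091 ≈ 0.00012359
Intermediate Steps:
j(p) = p^(3/2)
1/(8027 + j(4²)) = 1/(8027 + (4²)^(3/2)) = 1/(8027 + 16^(3/2)) = 1/(8027 + 64) = 1/8091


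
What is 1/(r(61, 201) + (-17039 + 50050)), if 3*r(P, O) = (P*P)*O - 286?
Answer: 3/846668 ≈ 3.5433e-6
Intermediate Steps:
r(P, O) = -286/3 + O*P**2/3 (r(P, O) = ((P*P)*O - 286)/3 = (P**2*O - 286)/3 = (O*P**2 - 286)/3 = (-286 + O*P**2)/3 = -286/3 + O*P**2/3)
1/(r(61, 201) + (-17039 + 50050)) = 1/((-286/3 + (1/3)*201*61**2) + (-17039 + 50050)) = 1/((-286/3 + (1/3)*201*3721) + 33011) = 1/((-286/3 + 249307) + 33011) = 1/(747635/3 + 33011) = 1/(846668/3) = 3/846668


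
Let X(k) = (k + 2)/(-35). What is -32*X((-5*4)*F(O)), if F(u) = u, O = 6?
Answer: -3776/35 ≈ -107.89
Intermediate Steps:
X(k) = -2/35 - k/35 (X(k) = -(2 + k)/35 = -2/35 - k/35)
-32*X((-5*4)*F(O)) = -32*(-2/35 - (-5*4)*6/35) = -32*(-2/35 - (-4)*6/7) = -32*(-2/35 - 1/35*(-120)) = -32*(-2/35 + 24/7) = -32*118/35 = -3776/35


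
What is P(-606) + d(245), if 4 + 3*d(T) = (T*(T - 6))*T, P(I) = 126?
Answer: 14346349/3 ≈ 4.7821e+6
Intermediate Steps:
d(T) = -4/3 + T²*(-6 + T)/3 (d(T) = -4/3 + ((T*(T - 6))*T)/3 = -4/3 + ((T*(-6 + T))*T)/3 = -4/3 + (T²*(-6 + T))/3 = -4/3 + T²*(-6 + T)/3)
P(-606) + d(245) = 126 + (-4/3 - 2*245² + (⅓)*245³) = 126 + (-4/3 - 2*60025 + (⅓)*14706125) = 126 + (-4/3 - 120050 + 14706125/3) = 126 + 14345971/3 = 14346349/3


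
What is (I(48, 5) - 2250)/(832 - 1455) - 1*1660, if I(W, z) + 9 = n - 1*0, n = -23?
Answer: -147414/89 ≈ -1656.3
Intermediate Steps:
I(W, z) = -32 (I(W, z) = -9 + (-23 - 1*0) = -9 + (-23 + 0) = -9 - 23 = -32)
(I(48, 5) - 2250)/(832 - 1455) - 1*1660 = (-32 - 2250)/(832 - 1455) - 1*1660 = -2282/(-623) - 1660 = -2282*(-1/623) - 1660 = 326/89 - 1660 = -147414/89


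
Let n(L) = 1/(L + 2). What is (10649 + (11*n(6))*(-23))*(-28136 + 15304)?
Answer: -136242156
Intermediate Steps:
n(L) = 1/(2 + L)
(10649 + (11*n(6))*(-23))*(-28136 + 15304) = (10649 + (11/(2 + 6))*(-23))*(-28136 + 15304) = (10649 + (11/8)*(-23))*(-12832) = (10649 - 253/8)*(-12832) = (84939/8)*(-12832) = -136242156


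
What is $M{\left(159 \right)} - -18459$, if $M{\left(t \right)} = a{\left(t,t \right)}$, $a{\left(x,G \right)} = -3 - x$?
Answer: $18297$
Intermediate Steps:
$M{\left(t \right)} = -3 - t$
$M{\left(159 \right)} - -18459 = \left(-3 - 159\right) - -18459 = \left(-3 - 159\right) + 18459 = -162 + 18459 = 18297$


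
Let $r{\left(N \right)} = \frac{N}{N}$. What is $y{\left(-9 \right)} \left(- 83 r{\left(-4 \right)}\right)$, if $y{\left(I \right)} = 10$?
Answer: $-830$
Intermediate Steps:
$r{\left(N \right)} = 1$
$y{\left(-9 \right)} \left(- 83 r{\left(-4 \right)}\right) = 10 \left(\left(-83\right) 1\right) = 10 \left(-83\right) = -830$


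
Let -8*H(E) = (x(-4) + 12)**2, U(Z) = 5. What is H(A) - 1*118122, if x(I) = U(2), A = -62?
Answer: -945265/8 ≈ -1.1816e+5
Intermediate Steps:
x(I) = 5
H(E) = -289/8 (H(E) = -(5 + 12)**2/8 = -1/8*17**2 = -1/8*289 = -289/8)
H(A) - 1*118122 = -289/8 - 1*118122 = -289/8 - 118122 = -945265/8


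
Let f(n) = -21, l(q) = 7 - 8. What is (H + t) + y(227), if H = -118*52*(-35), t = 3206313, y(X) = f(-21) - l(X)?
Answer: 3421053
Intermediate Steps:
l(q) = -1
y(X) = -20 (y(X) = -21 - 1*(-1) = -21 + 1 = -20)
H = 214760 (H = -6136*(-35) = 214760)
(H + t) + y(227) = (214760 + 3206313) - 20 = 3421073 - 20 = 3421053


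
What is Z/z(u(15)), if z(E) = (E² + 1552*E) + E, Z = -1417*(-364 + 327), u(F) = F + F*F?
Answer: 52429/430320 ≈ 0.12184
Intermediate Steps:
u(F) = F + F²
Z = 52429 (Z = -1417*(-37) = 52429)
z(E) = E² + 1553*E
Z/z(u(15)) = 52429/(((15*(1 + 15))*(1553 + 15*(1 + 15)))) = 52429/(((15*16)*(1553 + 15*16))) = 52429/((240*(1553 + 240))) = 52429/((240*1793)) = 52429/430320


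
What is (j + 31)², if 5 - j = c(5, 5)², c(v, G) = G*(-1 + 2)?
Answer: 121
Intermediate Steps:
c(v, G) = G (c(v, G) = G*1 = G)
j = -20 (j = 5 - 1*5² = 5 - 1*25 = 5 - 25 = -20)
(j + 31)² = (-20 + 31)² = 11² = 121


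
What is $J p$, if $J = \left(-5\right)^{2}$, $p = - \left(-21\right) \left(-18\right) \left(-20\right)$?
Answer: $189000$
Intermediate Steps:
$p = 7560$ ($p = - 378 \left(-20\right) = \left(-1\right) \left(-7560\right) = 7560$)
$J = 25$
$J p = 25 \cdot 7560 = 189000$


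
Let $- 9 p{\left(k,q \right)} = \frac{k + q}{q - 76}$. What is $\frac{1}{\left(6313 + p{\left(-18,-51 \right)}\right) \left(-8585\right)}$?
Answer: $- \frac{381}{20648899550} \approx -1.8451 \cdot 10^{-8}$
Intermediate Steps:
$p{\left(k,q \right)} = - \frac{k + q}{9 \left(-76 + q\right)}$ ($p{\left(k,q \right)} = - \frac{\left(k + q\right) \frac{1}{q - 76}}{9} = - \frac{\left(k + q\right) \frac{1}{-76 + q}}{9} = - \frac{\frac{1}{-76 + q} \left(k + q\right)}{9} = - \frac{k + q}{9 \left(-76 + q\right)}$)
$\frac{1}{\left(6313 + p{\left(-18,-51 \right)}\right) \left(-8585\right)} = \frac{1}{\left(6313 + \frac{\left(-1\right) \left(-18\right) - -51}{9 \left(-76 - 51\right)}\right) \left(-8585\right)} = \frac{1}{6313 + \frac{18 + 51}{9 \left(-127\right)}} \left(- \frac{1}{8585}\right) = \frac{1}{6313 + \frac{1}{9} \left(- \frac{1}{127}\right) 69} \left(- \frac{1}{8585}\right) = \frac{1}{6313 - \frac{23}{381}} \left(- \frac{1}{8585}\right) = \frac{1}{\frac{2405230}{381}} \left(- \frac{1}{8585}\right) = \frac{381}{2405230} \left(- \frac{1}{8585}\right) = - \frac{381}{20648899550}$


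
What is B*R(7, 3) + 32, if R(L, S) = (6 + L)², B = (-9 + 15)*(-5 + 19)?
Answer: 14228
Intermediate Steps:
B = 84 (B = 6*14 = 84)
B*R(7, 3) + 32 = 84*(6 + 7)² + 32 = 84*13² + 32 = 84*169 + 32 = 14196 + 32 = 14228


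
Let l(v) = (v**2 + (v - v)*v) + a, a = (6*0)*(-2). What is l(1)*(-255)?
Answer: -255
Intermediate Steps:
a = 0 (a = 0*(-2) = 0)
l(v) = v**2 (l(v) = (v**2 + (v - v)*v) + 0 = (v**2 + 0*v) + 0 = (v**2 + 0) + 0 = v**2 + 0 = v**2)
l(1)*(-255) = 1**2*(-255) = 1*(-255) = -255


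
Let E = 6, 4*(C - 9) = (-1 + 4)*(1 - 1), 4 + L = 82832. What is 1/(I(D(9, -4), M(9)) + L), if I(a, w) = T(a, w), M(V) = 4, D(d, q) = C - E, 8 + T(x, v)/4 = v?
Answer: 1/82812 ≈ 1.2076e-5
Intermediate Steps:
L = 82828 (L = -4 + 82832 = 82828)
T(x, v) = -32 + 4*v
C = 9 (C = 9 + ((-1 + 4)*(1 - 1))/4 = 9 + (3*0)/4 = 9 + (¼)*0 = 9 + 0 = 9)
D(d, q) = 3 (D(d, q) = 9 - 1*6 = 9 - 6 = 3)
I(a, w) = -32 + 4*w
1/(I(D(9, -4), M(9)) + L) = 1/((-32 + 4*4) + 82828) = 1/((-32 + 16) + 82828) = 1/(-16 + 82828) = 1/82812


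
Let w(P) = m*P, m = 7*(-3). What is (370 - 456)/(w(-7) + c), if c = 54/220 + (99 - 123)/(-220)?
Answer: -9460/16209 ≈ -0.58363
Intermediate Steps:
m = -21
w(P) = -21*P
c = 39/110 (c = 54*(1/220) - 24*(-1/220) = 27/110 + 6/55 = 39/110 ≈ 0.35455)
(370 - 456)/(w(-7) + c) = (370 - 456)/(-21*(-7) + 39/110) = -86/(147 + 39/110) = -86/16209/110 = -86*110/16209 = -9460/16209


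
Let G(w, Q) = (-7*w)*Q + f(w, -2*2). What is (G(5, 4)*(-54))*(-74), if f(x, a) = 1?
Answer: -555444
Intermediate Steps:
G(w, Q) = 1 - 7*Q*w (G(w, Q) = (-7*w)*Q + 1 = -7*Q*w + 1 = 1 - 7*Q*w)
(G(5, 4)*(-54))*(-74) = ((1 - 7*4*5)*(-54))*(-74) = ((1 - 140)*(-54))*(-74) = -139*(-54)*(-74) = 7506*(-74) = -555444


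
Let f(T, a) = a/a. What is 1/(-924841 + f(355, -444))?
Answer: -1/924840 ≈ -1.0813e-6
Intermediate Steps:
f(T, a) = 1
1/(-924841 + f(355, -444)) = 1/(-924841 + 1) = 1/(-924840) = -1/924840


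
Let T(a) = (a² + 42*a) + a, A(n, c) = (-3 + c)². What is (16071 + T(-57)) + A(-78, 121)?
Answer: 30793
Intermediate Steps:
T(a) = a² + 43*a
(16071 + T(-57)) + A(-78, 121) = (16071 - 57*(43 - 57)) + (-3 + 121)² = (16071 - 57*(-14)) + 118² = (16071 + 798) + 13924 = 16869 + 13924 = 30793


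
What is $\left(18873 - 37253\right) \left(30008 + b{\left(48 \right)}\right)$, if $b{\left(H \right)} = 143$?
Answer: $-554175380$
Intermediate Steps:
$\left(18873 - 37253\right) \left(30008 + b{\left(48 \right)}\right) = \left(18873 - 37253\right) \left(30008 + 143\right) = \left(-18380\right) 30151 = -554175380$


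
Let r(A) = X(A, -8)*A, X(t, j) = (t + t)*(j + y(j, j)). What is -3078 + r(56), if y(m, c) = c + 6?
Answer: -65798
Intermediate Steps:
y(m, c) = 6 + c
X(t, j) = 2*t*(6 + 2*j) (X(t, j) = (t + t)*(j + (6 + j)) = (2*t)*(6 + 2*j) = 2*t*(6 + 2*j))
r(A) = -20*A² (r(A) = (4*A*(3 - 8))*A = (4*A*(-5))*A = (-20*A)*A = -20*A²)
-3078 + r(56) = -3078 - 20*56² = -3078 - 20*3136 = -3078 - 62720 = -65798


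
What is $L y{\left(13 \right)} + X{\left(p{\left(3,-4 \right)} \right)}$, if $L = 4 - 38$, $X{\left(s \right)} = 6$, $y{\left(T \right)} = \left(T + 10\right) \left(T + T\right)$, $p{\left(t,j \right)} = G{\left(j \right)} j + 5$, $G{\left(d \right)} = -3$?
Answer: $-20326$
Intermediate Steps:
$p{\left(t,j \right)} = 5 - 3 j$ ($p{\left(t,j \right)} = - 3 j + 5 = 5 - 3 j$)
$y{\left(T \right)} = 2 T \left(10 + T\right)$ ($y{\left(T \right)} = \left(10 + T\right) 2 T = 2 T \left(10 + T\right)$)
$L = -34$
$L y{\left(13 \right)} + X{\left(p{\left(3,-4 \right)} \right)} = - 34 \cdot 2 \cdot 13 \left(10 + 13\right) + 6 = - 34 \cdot 2 \cdot 13 \cdot 23 + 6 = \left(-34\right) 598 + 6 = -20332 + 6 = -20326$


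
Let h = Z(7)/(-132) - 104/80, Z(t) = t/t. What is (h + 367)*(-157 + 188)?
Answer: 7482067/660 ≈ 11336.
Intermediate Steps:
Z(t) = 1
h = -863/660 (h = 1/(-132) - 104/80 = 1*(-1/132) - 104*1/80 = -1/132 - 13/10 = -863/660 ≈ -1.3076)
(h + 367)*(-157 + 188) = (-863/660 + 367)*(-157 + 188) = (241357/660)*31 = 7482067/660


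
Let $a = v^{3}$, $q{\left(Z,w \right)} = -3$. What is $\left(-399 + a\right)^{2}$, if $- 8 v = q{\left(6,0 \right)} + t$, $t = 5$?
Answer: $\frac{652138369}{4096} \approx 1.5921 \cdot 10^{5}$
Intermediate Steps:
$v = - \frac{1}{4}$ ($v = - \frac{-3 + 5}{8} = \left(- \frac{1}{8}\right) 2 = - \frac{1}{4} \approx -0.25$)
$a = - \frac{1}{64}$ ($a = \left(- \frac{1}{4}\right)^{3} = - \frac{1}{64} \approx -0.015625$)
$\left(-399 + a\right)^{2} = \left(-399 - \frac{1}{64}\right)^{2} = \left(- \frac{25537}{64}\right)^{2} = \frac{652138369}{4096}$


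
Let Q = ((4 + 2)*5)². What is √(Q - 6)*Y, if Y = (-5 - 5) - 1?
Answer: -11*√894 ≈ -328.90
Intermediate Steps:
Y = -11 (Y = -10 - 1 = -11)
Q = 900 (Q = (6*5)² = 30² = 900)
√(Q - 6)*Y = √(900 - 6)*(-11) = √894*(-11) = -11*√894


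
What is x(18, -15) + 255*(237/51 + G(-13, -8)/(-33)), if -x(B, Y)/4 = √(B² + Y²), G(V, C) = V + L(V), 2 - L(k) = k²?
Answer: 28335/11 - 12*√61 ≈ 2482.2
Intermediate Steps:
L(k) = 2 - k²
G(V, C) = 2 + V - V² (G(V, C) = V + (2 - V²) = 2 + V - V²)
x(B, Y) = -4*√(B² + Y²)
x(18, -15) + 255*(237/51 + G(-13, -8)/(-33)) = -4*√(18² + (-15)²) + 255*(237/51 + (2 - 13 - 1*(-13)²)/(-33)) = -4*√(324 + 225) + 255*(237*(1/51) + (2 - 13 - 1*169)*(-1/33)) = -12*√61 + 255*(79/17 + (2 - 13 - 169)*(-1/33)) = -12*√61 + 255*(79/17 - 180*(-1/33)) = -12*√61 + 255*(79/17 + 60/11) = -12*√61 + 255*(1889/187) = -12*√61 + 28335/11 = 28335/11 - 12*√61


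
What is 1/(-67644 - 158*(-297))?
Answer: -1/20718 ≈ -4.8267e-5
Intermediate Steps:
1/(-67644 - 158*(-297)) = 1/(-67644 + 46926) = 1/(-20718) = -1/20718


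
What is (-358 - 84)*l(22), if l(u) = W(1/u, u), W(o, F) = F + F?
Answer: -19448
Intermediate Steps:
W(o, F) = 2*F
l(u) = 2*u
(-358 - 84)*l(22) = (-358 - 84)*(2*22) = -442*44 = -19448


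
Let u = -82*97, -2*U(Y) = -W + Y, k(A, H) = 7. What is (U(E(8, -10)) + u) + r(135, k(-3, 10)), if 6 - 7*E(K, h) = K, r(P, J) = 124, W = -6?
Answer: -54830/7 ≈ -7832.9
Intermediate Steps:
E(K, h) = 6/7 - K/7
U(Y) = -3 - Y/2 (U(Y) = -(-1*(-6) + Y)/2 = -(6 + Y)/2 = -3 - Y/2)
u = -7954
(U(E(8, -10)) + u) + r(135, k(-3, 10)) = ((-3 - (6/7 - ⅐*8)/2) - 7954) + 124 = ((-3 - (6/7 - 8/7)/2) - 7954) + 124 = ((-3 - ½*(-2/7)) - 7954) + 124 = ((-3 + ⅐) - 7954) + 124 = (-20/7 - 7954) + 124 = -55698/7 + 124 = -54830/7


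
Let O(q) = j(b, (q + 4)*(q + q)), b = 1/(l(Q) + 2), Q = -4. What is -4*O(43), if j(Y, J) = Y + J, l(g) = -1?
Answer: -16172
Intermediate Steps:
b = 1 (b = 1/(-1 + 2) = 1/1 = 1)
j(Y, J) = J + Y
O(q) = 1 + 2*q*(4 + q) (O(q) = (q + 4)*(q + q) + 1 = (4 + q)*(2*q) + 1 = 2*q*(4 + q) + 1 = 1 + 2*q*(4 + q))
-4*O(43) = -4*(1 + 2*43*(4 + 43)) = -4*(1 + 2*43*47) = -4*(1 + 4042) = -4*4043 = -16172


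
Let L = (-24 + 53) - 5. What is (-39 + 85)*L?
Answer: 1104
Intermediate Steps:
L = 24 (L = 29 - 5 = 24)
(-39 + 85)*L = (-39 + 85)*24 = 46*24 = 1104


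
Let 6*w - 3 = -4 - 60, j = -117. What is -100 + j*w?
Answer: 2179/2 ≈ 1089.5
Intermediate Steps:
w = -61/6 (w = 1/2 + (-4 - 60)/6 = 1/2 + (1/6)*(-64) = 1/2 - 32/3 = -61/6 ≈ -10.167)
-100 + j*w = -100 - 117*(-61/6) = -100 + 2379/2 = 2179/2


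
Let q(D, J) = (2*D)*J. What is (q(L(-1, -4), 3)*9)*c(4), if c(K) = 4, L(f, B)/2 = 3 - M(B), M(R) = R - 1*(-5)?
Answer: 864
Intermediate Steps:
M(R) = 5 + R (M(R) = R + 5 = 5 + R)
L(f, B) = -4 - 2*B (L(f, B) = 2*(3 - (5 + B)) = 2*(3 + (-5 - B)) = 2*(-2 - B) = -4 - 2*B)
q(D, J) = 2*D*J
(q(L(-1, -4), 3)*9)*c(4) = ((2*(-4 - 2*(-4))*3)*9)*4 = ((2*(-4 + 8)*3)*9)*4 = ((2*4*3)*9)*4 = (24*9)*4 = 216*4 = 864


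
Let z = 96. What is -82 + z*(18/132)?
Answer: -758/11 ≈ -68.909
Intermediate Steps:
-82 + z*(18/132) = -82 + 96*(18/132) = -82 + 96*(18*(1/132)) = -82 + 96*(3/22) = -82 + 144/11 = -758/11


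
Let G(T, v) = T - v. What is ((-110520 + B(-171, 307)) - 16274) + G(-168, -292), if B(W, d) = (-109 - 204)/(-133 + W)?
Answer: -38507367/304 ≈ -1.2667e+5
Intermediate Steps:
B(W, d) = -313/(-133 + W)
((-110520 + B(-171, 307)) - 16274) + G(-168, -292) = ((-110520 - 313/(-133 - 171)) - 16274) + (-168 - 1*(-292)) = ((-110520 - 313/(-304)) - 16274) + (-168 + 292) = ((-110520 - 313*(-1/304)) - 16274) + 124 = ((-110520 + 313/304) - 16274) + 124 = (-33597767/304 - 16274) + 124 = -38545063/304 + 124 = -38507367/304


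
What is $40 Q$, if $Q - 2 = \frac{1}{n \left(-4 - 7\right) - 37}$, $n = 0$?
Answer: $\frac{2920}{37} \approx 78.919$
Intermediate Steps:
$Q = \frac{73}{37}$ ($Q = 2 + \frac{1}{0 \left(-4 - 7\right) - 37} = 2 + \frac{1}{0 \left(-11\right) - 37} = 2 + \frac{1}{0 - 37} = 2 + \frac{1}{-37} = 2 - \frac{1}{37} = \frac{73}{37} \approx 1.973$)
$40 Q = 40 \cdot \frac{73}{37} = \frac{2920}{37}$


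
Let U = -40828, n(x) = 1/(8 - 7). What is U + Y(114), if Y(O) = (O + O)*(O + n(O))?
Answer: -14608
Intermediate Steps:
n(x) = 1 (n(x) = 1/1 = 1)
Y(O) = 2*O*(1 + O) (Y(O) = (O + O)*(O + 1) = (2*O)*(1 + O) = 2*O*(1 + O))
U + Y(114) = -40828 + 2*114*(1 + 114) = -40828 + 2*114*115 = -40828 + 26220 = -14608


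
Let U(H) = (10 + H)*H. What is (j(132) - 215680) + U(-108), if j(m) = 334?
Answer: -204762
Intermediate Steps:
U(H) = H*(10 + H)
(j(132) - 215680) + U(-108) = (334 - 215680) - 108*(10 - 108) = -215346 - 108*(-98) = -215346 + 10584 = -204762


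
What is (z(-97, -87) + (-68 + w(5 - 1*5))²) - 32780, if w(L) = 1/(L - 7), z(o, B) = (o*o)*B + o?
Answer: -41494011/49 ≈ -8.4682e+5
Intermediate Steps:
z(o, B) = o + B*o² (z(o, B) = o²*B + o = B*o² + o = o + B*o²)
w(L) = 1/(-7 + L)
(z(-97, -87) + (-68 + w(5 - 1*5))²) - 32780 = (-97*(1 - 87*(-97)) + (-68 + 1/(-7 + (5 - 1*5)))²) - 32780 = (-97*(1 + 8439) + (-68 + 1/(-7 + (5 - 5)))²) - 32780 = (-97*8440 + (-68 + 1/(-7 + 0))²) - 32780 = (-818680 + (-68 + 1/(-7))²) - 32780 = (-818680 + (-68 - ⅐)²) - 32780 = (-818680 + (-477/7)²) - 32780 = (-818680 + 227529/49) - 32780 = -39887791/49 - 32780 = -41494011/49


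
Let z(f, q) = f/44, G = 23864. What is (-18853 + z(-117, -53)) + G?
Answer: 220367/44 ≈ 5008.3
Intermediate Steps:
z(f, q) = f/44 (z(f, q) = f*(1/44) = f/44)
(-18853 + z(-117, -53)) + G = (-18853 + (1/44)*(-117)) + 23864 = (-18853 - 117/44) + 23864 = -829649/44 + 23864 = 220367/44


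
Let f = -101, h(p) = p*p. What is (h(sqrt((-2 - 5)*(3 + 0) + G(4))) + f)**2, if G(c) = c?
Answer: 13924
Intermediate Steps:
h(p) = p**2
(h(sqrt((-2 - 5)*(3 + 0) + G(4))) + f)**2 = ((sqrt((-2 - 5)*(3 + 0) + 4))**2 - 101)**2 = ((sqrt(-7*3 + 4))**2 - 101)**2 = ((sqrt(-21 + 4))**2 - 101)**2 = ((sqrt(-17))**2 - 101)**2 = ((I*sqrt(17))**2 - 101)**2 = (-17 - 101)**2 = (-118)**2 = 13924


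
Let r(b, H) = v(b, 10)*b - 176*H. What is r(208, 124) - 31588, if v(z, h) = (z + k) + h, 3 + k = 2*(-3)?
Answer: -9940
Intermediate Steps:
k = -9 (k = -3 + 2*(-3) = -3 - 6 = -9)
v(z, h) = -9 + h + z (v(z, h) = (z - 9) + h = (-9 + z) + h = -9 + h + z)
r(b, H) = -176*H + b*(1 + b) (r(b, H) = (-9 + 10 + b)*b - 176*H = (1 + b)*b - 176*H = b*(1 + b) - 176*H = -176*H + b*(1 + b))
r(208, 124) - 31588 = (-176*124 + 208*(1 + 208)) - 31588 = (-21824 + 208*209) - 31588 = (-21824 + 43472) - 31588 = 21648 - 31588 = -9940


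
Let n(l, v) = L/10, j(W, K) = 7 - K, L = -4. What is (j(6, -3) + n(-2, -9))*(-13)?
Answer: -624/5 ≈ -124.80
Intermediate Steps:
n(l, v) = -⅖ (n(l, v) = -4/10 = -4*⅒ = -⅖)
(j(6, -3) + n(-2, -9))*(-13) = ((7 - 1*(-3)) - ⅖)*(-13) = ((7 + 3) - ⅖)*(-13) = (10 - ⅖)*(-13) = (48/5)*(-13) = -624/5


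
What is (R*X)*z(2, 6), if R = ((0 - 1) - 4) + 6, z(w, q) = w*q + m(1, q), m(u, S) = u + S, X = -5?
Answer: -95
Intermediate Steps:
m(u, S) = S + u
z(w, q) = 1 + q + q*w (z(w, q) = w*q + (q + 1) = q*w + (1 + q) = 1 + q + q*w)
R = 1 (R = (-1 - 4) + 6 = -5 + 6 = 1)
(R*X)*z(2, 6) = (1*(-5))*(1 + 6 + 6*2) = -5*(1 + 6 + 12) = -5*19 = -95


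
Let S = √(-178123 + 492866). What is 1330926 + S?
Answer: 1330926 + √314743 ≈ 1.3315e+6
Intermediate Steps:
S = √314743 ≈ 561.02
1330926 + S = 1330926 + √314743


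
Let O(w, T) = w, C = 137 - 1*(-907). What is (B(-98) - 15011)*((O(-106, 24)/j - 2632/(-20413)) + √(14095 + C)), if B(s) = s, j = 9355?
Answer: -339326715438/190963615 - 15109*√15139 ≈ -1.8608e+6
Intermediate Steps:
C = 1044 (C = 137 + 907 = 1044)
(B(-98) - 15011)*((O(-106, 24)/j - 2632/(-20413)) + √(14095 + C)) = (-98 - 15011)*((-106/9355 - 2632/(-20413)) + √(14095 + 1044)) = -15109*((-106*1/9355 - 2632*(-1/20413)) + √15139) = -15109*((-106/9355 + 2632/20413) + √15139) = -15109*(22458582/190963615 + √15139) = -339326715438/190963615 - 15109*√15139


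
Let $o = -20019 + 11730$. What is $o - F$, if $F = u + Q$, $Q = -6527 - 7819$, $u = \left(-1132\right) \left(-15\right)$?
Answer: $-10923$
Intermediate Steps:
$u = 16980$
$o = -8289$
$Q = -14346$ ($Q = -6527 - 7819 = -14346$)
$F = 2634$ ($F = 16980 - 14346 = 2634$)
$o - F = -8289 - 2634 = -10923$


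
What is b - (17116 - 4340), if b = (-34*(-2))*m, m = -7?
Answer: -13252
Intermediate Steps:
b = -476 (b = -34*(-2)*(-7) = 68*(-7) = -476)
b - (17116 - 4340) = -476 - (17116 - 4340) = -476 - 1*12776 = -476 - 12776 = -13252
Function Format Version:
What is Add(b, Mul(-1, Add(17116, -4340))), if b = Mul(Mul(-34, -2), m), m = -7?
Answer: -13252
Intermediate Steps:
b = -476 (b = Mul(Mul(-34, -2), -7) = Mul(68, -7) = -476)
Add(b, Mul(-1, Add(17116, -4340))) = Add(-476, Mul(-1, Add(17116, -4340))) = Add(-476, Mul(-1, 12776)) = Add(-476, -12776) = -13252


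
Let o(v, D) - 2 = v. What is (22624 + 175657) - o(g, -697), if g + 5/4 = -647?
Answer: 795709/4 ≈ 1.9893e+5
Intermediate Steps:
g = -2593/4 (g = -5/4 - 647 = -2593/4 ≈ -648.25)
o(v, D) = 2 + v
(22624 + 175657) - o(g, -697) = (22624 + 175657) - (2 - 2593/4) = 198281 - 1*(-2585/4) = 198281 + 2585/4 = 795709/4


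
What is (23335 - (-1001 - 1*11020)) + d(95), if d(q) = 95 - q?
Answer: 35356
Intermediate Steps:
(23335 - (-1001 - 1*11020)) + d(95) = (23335 - (-1001 - 1*11020)) + (95 - 1*95) = (23335 - (-1001 - 11020)) + (95 - 95) = (23335 - 1*(-12021)) + 0 = (23335 + 12021) + 0 = 35356 + 0 = 35356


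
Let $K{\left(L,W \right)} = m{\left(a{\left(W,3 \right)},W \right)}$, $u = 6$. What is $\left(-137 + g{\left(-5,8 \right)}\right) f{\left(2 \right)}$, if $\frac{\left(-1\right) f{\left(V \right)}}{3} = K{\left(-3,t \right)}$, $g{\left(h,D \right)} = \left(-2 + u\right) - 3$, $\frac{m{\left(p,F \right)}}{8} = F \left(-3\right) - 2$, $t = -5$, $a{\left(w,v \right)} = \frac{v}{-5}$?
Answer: $42432$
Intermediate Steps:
$a{\left(w,v \right)} = - \frac{v}{5}$ ($a{\left(w,v \right)} = v \left(- \frac{1}{5}\right) = - \frac{v}{5}$)
$m{\left(p,F \right)} = -16 - 24 F$ ($m{\left(p,F \right)} = 8 \left(F \left(-3\right) - 2\right) = 8 \left(- 3 F - 2\right) = 8 \left(-2 - 3 F\right) = -16 - 24 F$)
$K{\left(L,W \right)} = -16 - 24 W$
$g{\left(h,D \right)} = 1$ ($g{\left(h,D \right)} = \left(-2 + 6\right) - 3 = 4 - 3 = 1$)
$f{\left(V \right)} = -312$ ($f{\left(V \right)} = - 3 \left(-16 - -120\right) = - 3 \left(-16 + 120\right) = \left(-3\right) 104 = -312$)
$\left(-137 + g{\left(-5,8 \right)}\right) f{\left(2 \right)} = \left(-137 + 1\right) \left(-312\right) = \left(-136\right) \left(-312\right) = 42432$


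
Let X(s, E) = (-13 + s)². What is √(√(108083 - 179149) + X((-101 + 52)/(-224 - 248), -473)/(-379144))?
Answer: √(-3511970019234 + 8006309620704256*I*√71066)/89477984 ≈ 11.545 + 11.545*I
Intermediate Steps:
√(√(108083 - 179149) + X((-101 + 52)/(-224 - 248), -473)/(-379144)) = √(√(108083 - 179149) + (-13 + (-101 + 52)/(-224 - 248))²/(-379144)) = √(√(-71066) + (-13 - 49/(-472))²*(-1/379144)) = √(I*√71066 + (-13 - 49*(-1/472))²*(-1/379144)) = √(I*√71066 + (-13 + 49/472)²*(-1/379144)) = √(I*√71066 + (-6087/472)²*(-1/379144)) = √(I*√71066 + (37051569/222784)*(-1/379144)) = √(I*√71066 - 37051569/84467216896) = √(-37051569/84467216896 + I*√71066)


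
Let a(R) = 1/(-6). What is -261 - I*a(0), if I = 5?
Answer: -1561/6 ≈ -260.17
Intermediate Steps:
a(R) = -⅙
-261 - I*a(0) = -261 - 5*(-1)/6 = -261 - 1*(-⅚) = -261 + ⅚ = -1561/6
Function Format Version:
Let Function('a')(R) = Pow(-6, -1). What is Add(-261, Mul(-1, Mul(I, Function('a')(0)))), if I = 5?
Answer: Rational(-1561, 6) ≈ -260.17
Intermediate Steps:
Function('a')(R) = Rational(-1, 6)
Add(-261, Mul(-1, Mul(I, Function('a')(0)))) = Add(-261, Mul(-1, Mul(5, Rational(-1, 6)))) = Add(-261, Mul(-1, Rational(-5, 6))) = Add(-261, Rational(5, 6)) = Rational(-1561, 6)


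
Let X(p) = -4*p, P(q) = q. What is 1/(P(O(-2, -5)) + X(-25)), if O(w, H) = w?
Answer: 1/98 ≈ 0.010204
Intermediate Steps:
1/(P(O(-2, -5)) + X(-25)) = 1/(-2 - 4*(-25)) = 1/(-2 + 100) = 1/98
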